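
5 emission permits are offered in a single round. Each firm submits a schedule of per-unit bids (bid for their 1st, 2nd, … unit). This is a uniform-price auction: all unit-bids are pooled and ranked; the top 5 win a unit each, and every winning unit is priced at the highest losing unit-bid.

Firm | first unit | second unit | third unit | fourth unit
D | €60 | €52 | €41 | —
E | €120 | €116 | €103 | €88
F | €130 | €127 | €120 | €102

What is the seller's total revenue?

Pooled unit-bids ranked (top 5): 130 (F-1), 127 (F-2), 120 (E-1), 120 (F-3), 116 (E-2)
First bid not allocated: €103.
Allocation: E 2, F 3. Every unit priced at €103.
Revenue = 5 × 103 = €515.

Total revenue: €515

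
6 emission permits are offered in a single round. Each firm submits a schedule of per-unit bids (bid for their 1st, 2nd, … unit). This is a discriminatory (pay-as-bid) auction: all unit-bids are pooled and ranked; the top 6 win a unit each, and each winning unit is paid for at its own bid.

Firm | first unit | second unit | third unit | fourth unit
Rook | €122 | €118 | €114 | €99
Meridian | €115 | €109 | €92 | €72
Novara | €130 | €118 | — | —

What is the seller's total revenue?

Total revenue: €717

All unit-bids, highest first — top 6: 130 (Novara-1), 122 (Rook-1), 118 (Rook-2), 118 (Novara-2), 115 (Meridian-1), 114 (Rook-3)
Next rejected bid: €109 (not a price — pay-as-bid).
Each winning unit pays its own bid.
Revenue = 130 + 122 + 118 + 118 + 115 + 114 = €717.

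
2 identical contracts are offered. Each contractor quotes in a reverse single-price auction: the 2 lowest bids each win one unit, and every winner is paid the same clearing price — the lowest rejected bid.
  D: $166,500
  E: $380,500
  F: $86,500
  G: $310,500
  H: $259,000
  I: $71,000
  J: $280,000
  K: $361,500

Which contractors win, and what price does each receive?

Bids ranked low→high: 71,000 (I), 86,500 (F), 166,500 (D), 259,000 (H), …
The 2 lowest are I, F.
Lowest unsuccessful bid: $166,500 → clearing price.

I, F; each is paid $166,500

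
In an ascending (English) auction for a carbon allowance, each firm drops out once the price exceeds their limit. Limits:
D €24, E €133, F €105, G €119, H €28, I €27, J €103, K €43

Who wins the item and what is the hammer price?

E wins at €119

Limits ranked: 133 (E) > 119 (G) > 105 (F) > 103 (J) > 43 (K) > 28 (H) > …
Bidding ends when G exits at €119; E takes it.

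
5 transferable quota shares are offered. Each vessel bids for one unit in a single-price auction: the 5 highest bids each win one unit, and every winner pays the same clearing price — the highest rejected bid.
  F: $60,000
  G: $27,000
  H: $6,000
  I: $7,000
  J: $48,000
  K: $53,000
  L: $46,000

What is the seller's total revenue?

Total revenue: $35,000

Ordering the bids: 60,000 (F), 53,000 (K), 48,000 (J), 46,000 (L), 27,000 (G), 7,000 (I), 6,000 (H)
The 5 highest are F, K, J, L, G.
Highest unsuccessful bid: $7,000 → clearing price.
Total revenue = 5 × $7,000 = $35,000.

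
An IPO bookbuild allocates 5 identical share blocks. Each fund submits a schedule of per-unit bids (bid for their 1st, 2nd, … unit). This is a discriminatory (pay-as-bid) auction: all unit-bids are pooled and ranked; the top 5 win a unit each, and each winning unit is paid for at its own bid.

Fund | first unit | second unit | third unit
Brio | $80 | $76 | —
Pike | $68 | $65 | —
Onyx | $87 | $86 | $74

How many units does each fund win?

Brio 2, Onyx 3

Merging the schedules and taking the best 5: 87 (Onyx-1), 86 (Onyx-2), 80 (Brio-1), 76 (Brio-2), 74 (Onyx-3)
Next rejected bid: $68 (not a price — pay-as-bid).
Allocation: Brio 2, Onyx 3.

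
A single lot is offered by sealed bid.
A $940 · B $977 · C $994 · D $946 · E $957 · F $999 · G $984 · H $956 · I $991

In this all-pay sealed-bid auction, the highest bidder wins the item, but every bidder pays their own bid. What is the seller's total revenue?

Total revenue: $8,744

Rule: the highest bidder wins the item, but every bidder pays their own bid.
Sorting bids: 999 (F) > 994 (C) > 991 (I) > 984 (G) > 977 (B) > 957 (E) > …
Every bidder forfeits their bid regardless of winning.
Revenue = 940 + 977 + 994 + 946 + 957 + 999 + 984 + 956 + 991 = $8,744.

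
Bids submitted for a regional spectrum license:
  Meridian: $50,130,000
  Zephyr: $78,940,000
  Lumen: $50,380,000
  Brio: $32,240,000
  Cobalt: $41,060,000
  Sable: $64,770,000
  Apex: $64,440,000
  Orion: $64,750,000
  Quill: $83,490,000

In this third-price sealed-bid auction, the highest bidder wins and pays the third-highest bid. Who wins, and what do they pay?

Sorting bids: 83,490,000 (Quill) > 78,940,000 (Zephyr) > 64,770,000 (Sable) > 64,750,000 (Orion) > 64,440,000 (Apex) > 50,380,000 (Lumen) > …
Quill wins; payment is bid #3 in the ranking = $64,770,000.

Quill pays $64,770,000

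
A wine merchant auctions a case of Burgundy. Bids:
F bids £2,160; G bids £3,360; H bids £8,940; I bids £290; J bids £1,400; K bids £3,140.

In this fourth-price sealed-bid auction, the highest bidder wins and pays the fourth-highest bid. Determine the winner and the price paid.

Rule: the highest bidder wins and pays the fourth-highest bid.
Bids ranked: 8,940 (H) > 3,360 (G) > 3,140 (K) > 2,160 (F) > 1,400 (J) > 290 (I)
H is highest; pays the fourth-highest bid, £2,160.

H pays £2,160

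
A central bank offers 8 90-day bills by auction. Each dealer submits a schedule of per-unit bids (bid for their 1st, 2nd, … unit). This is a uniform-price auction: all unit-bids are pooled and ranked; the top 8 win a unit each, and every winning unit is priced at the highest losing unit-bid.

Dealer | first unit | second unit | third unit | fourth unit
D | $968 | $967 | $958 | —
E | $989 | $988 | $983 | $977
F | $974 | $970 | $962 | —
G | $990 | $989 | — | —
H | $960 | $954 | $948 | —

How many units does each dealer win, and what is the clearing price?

E 4, F 2, G 2; clearing price $968

Pooled unit-bids ranked (top 8): 990 (G-1), 989 (E-1), 989 (G-2), 988 (E-2), 983 (E-3), 977 (E-4), 974 (F-1), 970 (F-2)
The (k+1)-th unit-bid is $968.
Allocation: E 4, F 2, G 2.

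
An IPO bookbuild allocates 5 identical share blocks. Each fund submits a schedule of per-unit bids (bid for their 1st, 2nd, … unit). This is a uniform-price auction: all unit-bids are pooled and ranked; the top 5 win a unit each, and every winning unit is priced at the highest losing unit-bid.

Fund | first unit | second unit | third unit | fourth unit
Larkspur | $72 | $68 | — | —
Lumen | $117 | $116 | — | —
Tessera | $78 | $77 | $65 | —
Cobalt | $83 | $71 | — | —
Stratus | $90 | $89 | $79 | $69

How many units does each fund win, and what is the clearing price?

All unit-bids, highest first — top 5: 117 (Lumen-1), 116 (Lumen-2), 90 (Stratus-1), 89 (Stratus-2), 83 (Cobalt-1)
First bid not allocated: $79.
Allocation: Cobalt 1, Lumen 2, Stratus 2.

Cobalt 1, Lumen 2, Stratus 2; clearing price $79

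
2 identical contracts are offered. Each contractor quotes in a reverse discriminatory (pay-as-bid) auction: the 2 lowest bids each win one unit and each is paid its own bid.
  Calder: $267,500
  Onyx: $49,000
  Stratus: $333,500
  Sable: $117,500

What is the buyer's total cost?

Total cost: $166,500

Bids ranked low→high: 49,000 (Onyx), 117,500 (Sable), 267,500 (Calder), 333,500 (Stratus)
The 2 lowest are Onyx, Sable.
Total cost = 49,000 + 117,500 = $166,500.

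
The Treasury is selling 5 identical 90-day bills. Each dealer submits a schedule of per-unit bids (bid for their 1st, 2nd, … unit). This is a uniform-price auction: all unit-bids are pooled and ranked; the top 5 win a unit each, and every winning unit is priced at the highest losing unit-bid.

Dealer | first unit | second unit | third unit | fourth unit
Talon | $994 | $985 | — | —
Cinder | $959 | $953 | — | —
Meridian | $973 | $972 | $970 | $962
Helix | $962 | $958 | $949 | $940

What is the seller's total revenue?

Merging the schedules and taking the best 5: 994 (Talon-1), 985 (Talon-2), 973 (Meridian-1), 972 (Meridian-2), 970 (Meridian-3)
First bid not allocated: $962.
Allocation: Meridian 3, Talon 2. Every unit priced at $962.
Revenue = 5 × 962 = $4,810.

Total revenue: $4,810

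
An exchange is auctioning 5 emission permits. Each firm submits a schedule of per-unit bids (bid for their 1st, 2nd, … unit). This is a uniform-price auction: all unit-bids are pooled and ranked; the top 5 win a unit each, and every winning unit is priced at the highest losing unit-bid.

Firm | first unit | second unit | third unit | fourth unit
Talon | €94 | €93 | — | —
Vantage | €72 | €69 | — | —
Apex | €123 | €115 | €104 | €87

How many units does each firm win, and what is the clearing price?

Apex 3, Talon 2; clearing price €87

Merging the schedules and taking the best 5: 123 (Apex-1), 115 (Apex-2), 104 (Apex-3), 94 (Talon-1), 93 (Talon-2)
First bid not allocated: €87.
Allocation: Apex 3, Talon 2.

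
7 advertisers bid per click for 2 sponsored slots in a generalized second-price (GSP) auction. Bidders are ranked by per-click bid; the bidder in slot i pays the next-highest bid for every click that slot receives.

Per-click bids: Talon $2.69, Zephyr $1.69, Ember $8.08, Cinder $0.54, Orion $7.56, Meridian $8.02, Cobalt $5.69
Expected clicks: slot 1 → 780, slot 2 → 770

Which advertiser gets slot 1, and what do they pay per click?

Ember; $8.02 per click

Ranked by bid: $8.08 (Ember) > $8.02 (Meridian) > $7.56 (Orion) > …
Slot 1 goes to the first-ranked bidder, Ember, who pays the next bid down: $8.02/click.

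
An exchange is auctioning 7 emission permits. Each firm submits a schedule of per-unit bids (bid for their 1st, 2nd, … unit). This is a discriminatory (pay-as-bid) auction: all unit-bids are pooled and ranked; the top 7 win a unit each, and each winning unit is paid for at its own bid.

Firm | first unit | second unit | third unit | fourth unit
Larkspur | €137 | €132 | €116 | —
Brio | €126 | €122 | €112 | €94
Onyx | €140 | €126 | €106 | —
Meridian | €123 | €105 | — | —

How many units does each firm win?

Brio 2, Larkspur 2, Meridian 1, Onyx 2

Pooled unit-bids ranked (top 7): 140 (Onyx-1), 137 (Larkspur-1), 132 (Larkspur-2), 126 (Brio-1), 126 (Onyx-2), 123 (Meridian-1), 122 (Brio-2)
Next rejected bid: €116 (not a price — pay-as-bid).
Allocation: Brio 2, Larkspur 2, Meridian 1, Onyx 2.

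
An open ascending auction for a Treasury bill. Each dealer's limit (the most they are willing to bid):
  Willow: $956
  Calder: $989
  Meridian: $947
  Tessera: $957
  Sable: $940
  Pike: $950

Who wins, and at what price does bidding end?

Calder wins at $957

Sorting limits: 989 (Calder) > 957 (Tessera) > 956 (Willow) > 950 (Pike) > 947 (Meridian) > 940 (Sable)
Tessera is the last rival to drop out, at $957; Calder remains and wins at that price.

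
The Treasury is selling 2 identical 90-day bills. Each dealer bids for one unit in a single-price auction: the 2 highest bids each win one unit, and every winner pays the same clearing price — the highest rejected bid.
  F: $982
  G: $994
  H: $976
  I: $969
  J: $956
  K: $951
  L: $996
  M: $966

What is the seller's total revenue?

Total revenue: $1,964

Ordering the bids: 996 (L), 994 (G), 982 (F), 976 (H), …
The 2 highest are L, G.
First losing bid is F's $982, which sets the uniform price.
Total revenue = 2 × $982 = $1,964.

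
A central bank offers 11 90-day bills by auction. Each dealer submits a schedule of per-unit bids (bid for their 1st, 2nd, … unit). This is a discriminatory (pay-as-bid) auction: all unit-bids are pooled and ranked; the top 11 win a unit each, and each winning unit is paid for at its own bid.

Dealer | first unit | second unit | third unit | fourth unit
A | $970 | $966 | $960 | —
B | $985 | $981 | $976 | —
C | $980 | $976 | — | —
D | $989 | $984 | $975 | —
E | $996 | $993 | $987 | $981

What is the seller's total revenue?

Total revenue: $10,828

Merging the schedules and taking the best 11: 996 (E-1), 993 (E-2), 989 (D-1), 987 (E-3), 985 (B-1), 984 (D-2), 981 (B-2), 981 (E-4), 980 (C-1), 976 (B-3), 976 (C-2)
Next rejected bid: $975 (not a price — pay-as-bid).
Each winning unit pays its own bid.
Revenue = 996 + 993 + 989 + 987 + 985 + 984 + 981 + 981 + 980 + 976 + 976 = $10,828.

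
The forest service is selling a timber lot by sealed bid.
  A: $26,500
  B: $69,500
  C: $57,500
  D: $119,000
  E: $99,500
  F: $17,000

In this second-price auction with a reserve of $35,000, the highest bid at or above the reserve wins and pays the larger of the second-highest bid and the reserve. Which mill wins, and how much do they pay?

D pays $99,500

Second-price auction with a reserve of $35,000: the highest bid at or above the reserve wins and pays the larger of the second-highest bid and the reserve.
Bids in order: 119,000 (D) > 99,500 (E) > 69,500 (B) > 57,500 (C) > 26,500 (A) > 17,000 (F)
D has the top bid at or above the reserve ($119,000).
Second-highest bid $99,500 exceeds the reserve $35,000 → payment $99,500.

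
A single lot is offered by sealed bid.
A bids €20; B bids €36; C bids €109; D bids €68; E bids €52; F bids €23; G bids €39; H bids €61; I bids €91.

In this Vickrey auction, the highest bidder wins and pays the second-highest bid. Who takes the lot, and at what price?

C pays €91

Sorting bids: 109 (C) > 91 (I) > 68 (D) > 61 (H) > 52 (E) > 39 (G) > …
Second-price: C pays I's bid of €91.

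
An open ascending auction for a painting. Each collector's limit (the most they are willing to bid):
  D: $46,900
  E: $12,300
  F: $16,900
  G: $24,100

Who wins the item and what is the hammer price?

D wins at $24,100

Sorting limits: 46,900 (D) > 24,100 (G) > 16,900 (F) > 12,300 (E)
Once the price passes $24,100, only D is left; the hammer falls at G's limit of $24,100.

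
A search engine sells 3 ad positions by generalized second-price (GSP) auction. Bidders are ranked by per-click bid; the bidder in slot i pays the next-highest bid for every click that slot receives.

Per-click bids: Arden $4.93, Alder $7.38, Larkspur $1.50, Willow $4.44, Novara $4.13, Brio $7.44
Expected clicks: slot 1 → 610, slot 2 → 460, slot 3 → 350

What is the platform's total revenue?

Total revenue: $8323.60

Per-click bids in order: $7.44 (Brio) > $7.38 (Alder) > $4.93 (Arden) > $4.44 (Willow) > …
Slot 1: Brio pays $7.38 × 610 = $4501.80
Slot 2: Alder pays $4.93 × 460 = $2267.80
Slot 3: Arden pays $4.44 × 350 = $1554.00
Total = $8323.60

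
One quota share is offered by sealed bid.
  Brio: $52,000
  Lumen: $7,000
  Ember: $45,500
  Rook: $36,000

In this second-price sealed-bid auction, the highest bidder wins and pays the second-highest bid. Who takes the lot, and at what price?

Sorting bids: 52,000 (Brio) > 45,500 (Ember) > 36,000 (Rook) > 7,000 (Lumen)
Second-price: Brio pays Ember's bid of $45,500.

Brio pays $45,500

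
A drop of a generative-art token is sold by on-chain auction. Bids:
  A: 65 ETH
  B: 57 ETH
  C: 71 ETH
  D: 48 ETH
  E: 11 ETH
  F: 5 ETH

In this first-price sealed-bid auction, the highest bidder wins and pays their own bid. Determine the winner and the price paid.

Bids in order: 71 (C) > 65 (A) > 57 (B) > 48 (D) > 11 (E) > 5 (F)
C is highest → pays own bid, 71 ETH.

C pays 71 ETH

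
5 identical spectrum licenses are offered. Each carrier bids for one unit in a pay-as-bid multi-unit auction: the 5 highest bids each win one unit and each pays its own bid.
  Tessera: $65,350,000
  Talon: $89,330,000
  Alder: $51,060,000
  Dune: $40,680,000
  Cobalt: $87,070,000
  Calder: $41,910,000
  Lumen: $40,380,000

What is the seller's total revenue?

Bids ranked high→low: 89,330,000 (Talon), 87,070,000 (Cobalt), 65,350,000 (Tessera), 51,060,000 (Alder), 41,910,000 (Calder), 40,680,000 (Dune), 40,380,000 (Lumen)
Winners (5 units): Talon, Cobalt, Tessera, Alder, Calder.
Total revenue = 89,330,000 + 87,070,000 + 65,350,000 + 51,060,000 + 41,910,000 = $334,720,000.

Total revenue: $334,720,000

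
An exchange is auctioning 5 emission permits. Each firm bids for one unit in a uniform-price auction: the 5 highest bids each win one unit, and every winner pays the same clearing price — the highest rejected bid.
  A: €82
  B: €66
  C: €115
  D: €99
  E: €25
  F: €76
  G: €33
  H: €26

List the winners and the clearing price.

Ordering the bids: 115 (C), 99 (D), 82 (A), 76 (F), 66 (B), 33 (G), 26 (H), …
Top 5: C, D, A, F, B.
Highest unsuccessful bid: €33 → clearing price.

C, D, A, F, B; each pays €33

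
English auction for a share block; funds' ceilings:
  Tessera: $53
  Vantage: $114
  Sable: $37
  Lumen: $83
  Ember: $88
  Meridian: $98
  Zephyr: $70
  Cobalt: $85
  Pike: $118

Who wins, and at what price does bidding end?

Pike wins at $114

Rule: the price rises until one bidder remains; the winner pays the price at which the last rival dropped out.
Sorting limits: 118 (Pike) > 114 (Vantage) > 98 (Meridian) > 88 (Ember) > 85 (Cobalt) > 83 (Lumen) > …
Vantage is the last rival to drop out, at $114; Pike remains and wins at that price.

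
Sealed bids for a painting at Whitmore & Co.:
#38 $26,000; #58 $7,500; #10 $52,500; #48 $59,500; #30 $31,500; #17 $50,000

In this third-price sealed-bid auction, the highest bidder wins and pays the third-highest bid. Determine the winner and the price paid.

Third-price sealed-bid auction: the highest bidder wins and pays the third-highest bid.
Bids in order: 59,500 (#48) > 52,500 (#10) > 50,000 (#17) > 31,500 (#30) > 26,000 (#38) > 7,500 (#58)
#48 is highest; pays the third-highest bid, $50,000.

#48 pays $50,000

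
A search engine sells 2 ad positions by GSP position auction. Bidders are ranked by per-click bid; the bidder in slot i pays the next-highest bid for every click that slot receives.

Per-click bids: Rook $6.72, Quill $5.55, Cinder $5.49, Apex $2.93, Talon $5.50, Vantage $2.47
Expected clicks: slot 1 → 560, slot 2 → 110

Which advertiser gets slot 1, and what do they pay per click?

Ranked by bid: $6.72 (Rook) > $5.55 (Quill) > $5.50 (Talon) > …
Slot 1 goes to the first-ranked bidder, Rook, who pays the next bid down: $5.55/click.

Rook; $5.55 per click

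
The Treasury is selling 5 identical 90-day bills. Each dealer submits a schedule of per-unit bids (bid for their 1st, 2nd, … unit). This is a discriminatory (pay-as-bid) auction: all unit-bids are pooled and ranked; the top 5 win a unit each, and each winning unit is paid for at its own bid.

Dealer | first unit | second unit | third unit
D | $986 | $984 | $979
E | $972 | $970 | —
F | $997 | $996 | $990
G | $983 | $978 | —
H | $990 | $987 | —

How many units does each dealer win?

F 3, H 2

Pooled unit-bids ranked (top 5): 997 (F-1), 996 (F-2), 990 (F-3), 990 (H-1), 987 (H-2)
Next rejected bid: $986 (not a price — pay-as-bid).
Allocation: F 3, H 2.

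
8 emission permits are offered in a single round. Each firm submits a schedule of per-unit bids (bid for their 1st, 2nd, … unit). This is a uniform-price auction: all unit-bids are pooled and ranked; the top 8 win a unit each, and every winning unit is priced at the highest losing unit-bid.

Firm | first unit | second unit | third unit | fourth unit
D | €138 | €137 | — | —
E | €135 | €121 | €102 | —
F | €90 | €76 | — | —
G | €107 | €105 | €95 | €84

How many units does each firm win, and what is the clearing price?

D 2, E 3, G 3; clearing price €90

All unit-bids, highest first — top 8: 138 (D-1), 137 (D-2), 135 (E-1), 121 (E-2), 107 (G-1), 105 (G-2), 102 (E-3), 95 (G-3)
Highest rejected unit-bid = €90.
Allocation: D 2, E 3, G 3.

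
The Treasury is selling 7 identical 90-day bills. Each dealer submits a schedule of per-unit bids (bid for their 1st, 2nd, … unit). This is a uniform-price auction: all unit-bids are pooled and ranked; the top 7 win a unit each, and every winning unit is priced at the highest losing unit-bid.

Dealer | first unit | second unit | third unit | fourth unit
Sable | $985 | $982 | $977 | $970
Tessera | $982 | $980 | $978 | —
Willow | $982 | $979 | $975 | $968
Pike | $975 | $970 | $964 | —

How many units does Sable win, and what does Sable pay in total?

Merging the schedules and taking the best 7: 985 (Sable-1), 982 (Sable-2), 982 (Tessera-1), 982 (Willow-1), 980 (Tessera-2), 979 (Willow-2), 978 (Tessera-3)
Highest rejected unit-bid = $977.
Sable wins 2 unit(s) at $977 each.

Sable: 2 units, pays $1,954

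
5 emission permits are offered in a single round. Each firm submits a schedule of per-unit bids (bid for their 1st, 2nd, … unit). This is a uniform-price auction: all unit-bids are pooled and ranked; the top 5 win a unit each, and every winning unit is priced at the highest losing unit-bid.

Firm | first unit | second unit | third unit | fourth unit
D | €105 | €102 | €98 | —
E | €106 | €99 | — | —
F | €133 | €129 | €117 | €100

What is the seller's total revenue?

Merging the schedules and taking the best 5: 133 (F-1), 129 (F-2), 117 (F-3), 106 (E-1), 105 (D-1)
Highest rejected unit-bid = €102.
Allocation: D 1, E 1, F 3. Every unit priced at €102.
Revenue = 5 × 102 = €510.

Total revenue: €510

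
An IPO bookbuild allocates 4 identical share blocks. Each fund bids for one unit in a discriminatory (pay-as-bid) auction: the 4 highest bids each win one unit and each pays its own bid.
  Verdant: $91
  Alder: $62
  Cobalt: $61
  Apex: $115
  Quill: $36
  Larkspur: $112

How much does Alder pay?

Alder pays $62

Ordering the bids: 115 (Apex), 112 (Larkspur), 91 (Verdant), 62 (Alder), 61 (Cobalt), 36 (Quill)
The 4 highest are Apex, Larkspur, Verdant, Alder.
Alder wins → own bid $62.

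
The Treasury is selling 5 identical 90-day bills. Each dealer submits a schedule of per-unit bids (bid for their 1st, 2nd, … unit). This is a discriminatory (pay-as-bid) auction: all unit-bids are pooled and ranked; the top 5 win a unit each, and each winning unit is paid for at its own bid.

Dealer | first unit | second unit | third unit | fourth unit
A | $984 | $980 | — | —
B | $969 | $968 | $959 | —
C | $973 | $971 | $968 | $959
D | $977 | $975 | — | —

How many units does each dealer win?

Pooled unit-bids ranked (top 5): 984 (A-1), 980 (A-2), 977 (D-1), 975 (D-2), 973 (C-1)
Next rejected bid: $971 (not a price — pay-as-bid).
Allocation: A 2, C 1, D 2.

A 2, C 1, D 2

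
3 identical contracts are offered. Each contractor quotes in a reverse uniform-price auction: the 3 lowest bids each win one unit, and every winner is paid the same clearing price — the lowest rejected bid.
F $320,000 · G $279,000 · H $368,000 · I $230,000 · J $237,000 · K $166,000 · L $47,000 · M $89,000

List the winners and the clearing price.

Bids ranked low→high: 47,000 (L), 89,000 (M), 166,000 (K), 230,000 (I), 237,000 (J), …
The 3 lowest are L, M, K.
Clearing price = lowest rejected bid = $230,000.

L, M, K; each is paid $230,000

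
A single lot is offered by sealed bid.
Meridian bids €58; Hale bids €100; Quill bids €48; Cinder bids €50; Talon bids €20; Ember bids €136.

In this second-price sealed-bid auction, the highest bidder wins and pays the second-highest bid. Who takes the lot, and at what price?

Bids ranked: 136 (Ember) > 100 (Hale) > 58 (Meridian) > 50 (Cinder) > 48 (Quill) > 20 (Talon)
Ember wins with the highest bid; price is set by the runner-up at €100.

Ember pays €100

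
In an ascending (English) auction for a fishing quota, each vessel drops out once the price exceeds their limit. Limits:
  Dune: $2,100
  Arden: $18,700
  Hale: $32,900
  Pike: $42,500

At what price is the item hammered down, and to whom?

Pike wins at $32,900

Sorting limits: 42,500 (Pike) > 32,900 (Hale) > 18,700 (Arden) > 2,100 (Dune)
Once the price passes $32,900, only Pike is left; the hammer falls at Hale's limit of $32,900.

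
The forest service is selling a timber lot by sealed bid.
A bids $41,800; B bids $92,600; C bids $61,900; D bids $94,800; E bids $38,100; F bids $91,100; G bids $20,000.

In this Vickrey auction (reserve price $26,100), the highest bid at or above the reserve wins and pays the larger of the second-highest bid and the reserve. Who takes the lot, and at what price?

Bids in order: 94,800 (D) > 92,600 (B) > 91,100 (F) > 61,900 (C) > 41,800 (A) > 38,100 (E) > …
D has the top bid at or above the reserve ($94,800).
Second-highest bid $92,600 exceeds the reserve $26,100 → payment $92,600.

D pays $92,600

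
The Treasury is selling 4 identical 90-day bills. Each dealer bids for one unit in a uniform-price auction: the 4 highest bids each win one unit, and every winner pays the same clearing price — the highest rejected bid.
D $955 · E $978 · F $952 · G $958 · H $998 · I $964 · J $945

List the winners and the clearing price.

H, E, I, G; each pays $955

Sorting: 998 (H), 978 (E), 964 (I), 958 (G), 955 (D), 952 (F), …
Top 4: H, E, I, G.
Highest unsuccessful bid: $955 → clearing price.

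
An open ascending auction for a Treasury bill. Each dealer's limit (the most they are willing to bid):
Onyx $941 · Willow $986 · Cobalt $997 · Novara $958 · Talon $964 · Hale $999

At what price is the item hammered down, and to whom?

Hale wins at $997

Rule: the price rises until one bidder remains; the winner pays the price at which the last rival dropped out.
Limits ranked: 999 (Hale) > 997 (Cobalt) > 986 (Willow) > 964 (Talon) > 958 (Novara) > 941 (Onyx)
Bidding ends when Cobalt exits at $997; Hale takes it.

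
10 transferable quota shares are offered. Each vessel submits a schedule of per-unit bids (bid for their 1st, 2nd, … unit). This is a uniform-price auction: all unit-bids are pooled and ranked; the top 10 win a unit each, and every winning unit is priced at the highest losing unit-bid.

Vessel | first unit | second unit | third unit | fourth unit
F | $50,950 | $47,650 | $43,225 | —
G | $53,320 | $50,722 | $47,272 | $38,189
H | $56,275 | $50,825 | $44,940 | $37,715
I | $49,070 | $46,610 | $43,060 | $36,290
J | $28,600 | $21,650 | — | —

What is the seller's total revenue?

Total revenue: $432,250

Merging the schedules and taking the best 10: 56,275 (H-1), 53,320 (G-1), 50,950 (F-1), 50,825 (H-2), 50,722 (G-2), 49,070 (I-1), 47,650 (F-2), 47,272 (G-3), 46,610 (I-2), 44,940 (H-3)
Highest rejected unit-bid = $43,225.
Allocation: F 2, G 3, H 3, I 2. Every unit priced at $43,225.
Revenue = 10 × 43,225 = $432,250.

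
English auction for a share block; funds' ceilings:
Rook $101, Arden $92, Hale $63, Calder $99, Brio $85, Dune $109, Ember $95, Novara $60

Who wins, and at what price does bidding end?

Dune wins at $101

Sorting limits: 109 (Dune) > 101 (Rook) > 99 (Calder) > 95 (Ember) > 92 (Arden) > 85 (Brio) > …
Bidding ends when Rook exits at $101; Dune takes it.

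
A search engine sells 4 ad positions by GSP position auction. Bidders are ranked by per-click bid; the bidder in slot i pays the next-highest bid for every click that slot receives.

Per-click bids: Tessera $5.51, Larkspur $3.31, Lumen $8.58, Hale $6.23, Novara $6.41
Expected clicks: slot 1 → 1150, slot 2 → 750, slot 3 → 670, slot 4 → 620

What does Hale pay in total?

Ranked by bid: $8.58 (Lumen) > $6.41 (Novara) > $6.23 (Hale) > $5.51 (Tessera) > $3.31 (Larkspur)
Hale holds slot 3 → pays next bid $5.51 × 670 clicks = $3691.70.

Hale pays $3691.70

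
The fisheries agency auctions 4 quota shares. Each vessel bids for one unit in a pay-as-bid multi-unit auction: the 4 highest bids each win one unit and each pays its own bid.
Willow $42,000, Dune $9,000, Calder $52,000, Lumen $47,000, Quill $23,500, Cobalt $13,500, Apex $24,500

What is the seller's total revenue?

Sorting: 52,000 (Calder), 47,000 (Lumen), 42,000 (Willow), 24,500 (Apex), 23,500 (Quill), 13,500 (Cobalt), …
The 4 highest are Calder, Lumen, Willow, Apex.
Total revenue = 52,000 + 47,000 + 42,000 + 24,500 = $165,500.

Total revenue: $165,500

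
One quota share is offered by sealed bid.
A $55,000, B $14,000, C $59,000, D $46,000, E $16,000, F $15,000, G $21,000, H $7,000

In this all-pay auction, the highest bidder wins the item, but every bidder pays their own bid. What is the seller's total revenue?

Rule: the highest bidder wins the item, but every bidder pays their own bid.
Sorting bids: 59,000 (C) > 55,000 (A) > 46,000 (D) > 21,000 (G) > 16,000 (E) > 15,000 (F) > …
C wins with the top bid; all bids are sunk regardless.
Every bidder forfeits their bid regardless of winning.
Revenue = 55,000 + 14,000 + 59,000 + 46,000 + 16,000 + 15,000 + 21,000 + 7,000 = $233,000.

Total revenue: $233,000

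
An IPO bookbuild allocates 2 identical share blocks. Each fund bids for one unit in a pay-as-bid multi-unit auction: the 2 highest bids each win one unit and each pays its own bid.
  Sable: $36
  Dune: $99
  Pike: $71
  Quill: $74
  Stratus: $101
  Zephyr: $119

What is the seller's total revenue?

Total revenue: $220

Sorting: 119 (Zephyr), 101 (Stratus), 99 (Dune), 74 (Quill), …
The 2 highest are Zephyr, Stratus.
Total revenue = 119 + 101 = $220.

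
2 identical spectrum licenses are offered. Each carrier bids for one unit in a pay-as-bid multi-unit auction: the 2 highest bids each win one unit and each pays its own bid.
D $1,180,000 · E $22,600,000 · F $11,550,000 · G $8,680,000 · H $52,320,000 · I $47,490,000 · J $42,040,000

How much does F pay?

F pays $0

Ordering the bids: 52,320,000 (H), 47,490,000 (I), 42,040,000 (J), 22,600,000 (E), …
The 2 highest are H, I.
F does not win → $0.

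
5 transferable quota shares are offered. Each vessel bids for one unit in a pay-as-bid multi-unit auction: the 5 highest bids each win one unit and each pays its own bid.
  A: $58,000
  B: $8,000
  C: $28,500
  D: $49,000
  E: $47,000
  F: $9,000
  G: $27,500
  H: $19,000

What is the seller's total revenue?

Sorting: 58,000 (A), 49,000 (D), 47,000 (E), 28,500 (C), 27,500 (G), 19,000 (H), 9,000 (F), …
Winners (5 units): A, D, E, C, G.
Total revenue = 58,000 + 49,000 + 47,000 + 28,500 + 27,500 = $210,000.

Total revenue: $210,000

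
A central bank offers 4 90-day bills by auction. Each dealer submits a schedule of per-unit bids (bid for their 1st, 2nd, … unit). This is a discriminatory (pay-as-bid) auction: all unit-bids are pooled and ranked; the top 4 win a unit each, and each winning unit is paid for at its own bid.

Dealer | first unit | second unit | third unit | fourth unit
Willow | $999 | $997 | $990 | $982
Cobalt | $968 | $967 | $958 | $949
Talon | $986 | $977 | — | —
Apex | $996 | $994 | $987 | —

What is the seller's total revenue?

Merging the schedules and taking the best 4: 999 (Willow-1), 997 (Willow-2), 996 (Apex-1), 994 (Apex-2)
Next rejected bid: $990 (not a price — pay-as-bid).
Each winning unit pays its own bid.
Revenue = 999 + 997 + 996 + 994 = $3,986.

Total revenue: $3,986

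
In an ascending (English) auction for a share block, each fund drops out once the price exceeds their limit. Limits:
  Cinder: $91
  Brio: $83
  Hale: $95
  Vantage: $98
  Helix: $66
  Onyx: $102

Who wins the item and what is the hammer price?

Onyx wins at $98

Sorting limits: 102 (Onyx) > 98 (Vantage) > 95 (Hale) > 91 (Cinder) > 83 (Brio) > 66 (Helix)
Once the price passes $98, only Onyx is left; the hammer falls at Vantage's limit of $98.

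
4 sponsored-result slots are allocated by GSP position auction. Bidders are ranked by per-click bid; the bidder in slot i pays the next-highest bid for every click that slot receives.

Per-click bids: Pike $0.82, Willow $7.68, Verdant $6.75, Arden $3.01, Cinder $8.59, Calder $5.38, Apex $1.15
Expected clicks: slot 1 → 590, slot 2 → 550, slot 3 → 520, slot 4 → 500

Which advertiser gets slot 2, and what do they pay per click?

Willow; $6.75 per click

Ranked by bid: $8.59 (Cinder) > $7.68 (Willow) > $6.75 (Verdant) > $5.38 (Calder) > $3.01 (Arden) > …
Slot 2 goes to the second-ranked bidder, Willow, who pays the next bid down: $6.75/click.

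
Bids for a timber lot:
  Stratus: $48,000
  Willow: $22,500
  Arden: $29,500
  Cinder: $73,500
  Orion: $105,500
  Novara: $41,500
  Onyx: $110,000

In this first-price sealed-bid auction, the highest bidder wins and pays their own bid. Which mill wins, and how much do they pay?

Rule: the highest bidder wins and pays their own bid.
Sorting bids: 110,000 (Onyx) > 105,500 (Orion) > 73,500 (Cinder) > 48,000 (Stratus) > 41,500 (Novara) > 29,500 (Arden) > …
First-price: Onyx pays what they bid, $110,000.

Onyx pays $110,000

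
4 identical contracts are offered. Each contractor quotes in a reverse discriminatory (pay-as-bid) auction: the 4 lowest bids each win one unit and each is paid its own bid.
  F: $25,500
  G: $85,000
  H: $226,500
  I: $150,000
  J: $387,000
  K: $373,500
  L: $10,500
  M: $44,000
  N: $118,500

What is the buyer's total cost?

Total cost: $165,000

Bids ranked low→high: 10,500 (L), 25,500 (F), 44,000 (M), 85,000 (G), 118,500 (N), 150,000 (I), …
Lowest 4: L, F, M, G.
Total cost = 10,500 + 25,500 + 44,000 + 85,000 = $165,000.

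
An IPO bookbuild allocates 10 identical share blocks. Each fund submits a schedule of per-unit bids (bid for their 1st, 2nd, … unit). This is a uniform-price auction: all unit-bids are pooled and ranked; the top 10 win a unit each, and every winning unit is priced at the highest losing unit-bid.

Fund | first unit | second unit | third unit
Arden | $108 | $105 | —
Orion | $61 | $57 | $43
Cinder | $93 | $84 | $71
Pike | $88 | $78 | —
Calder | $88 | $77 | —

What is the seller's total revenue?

Total revenue: $570

Merging the schedules and taking the best 10: 108 (Arden-1), 105 (Arden-2), 93 (Cinder-1), 88 (Pike-1), 88 (Calder-1), 84 (Cinder-2), 78 (Pike-2), 77 (Calder-2), 71 (Cinder-3), 61 (Orion-1)
Highest rejected unit-bid = $57.
Allocation: Arden 2, Calder 2, Cinder 3, Orion 1, Pike 2. Every unit priced at $57.
Revenue = 10 × 57 = $570.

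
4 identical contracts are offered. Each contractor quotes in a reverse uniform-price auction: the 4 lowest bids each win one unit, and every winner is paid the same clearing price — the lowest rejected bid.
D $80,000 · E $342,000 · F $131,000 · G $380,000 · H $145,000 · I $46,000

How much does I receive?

Bids ranked low→high: 46,000 (I), 80,000 (D), 131,000 (F), 145,000 (H), 342,000 (E), 380,000 (G)
Lowest 4: I, D, F, H.
First losing bid is E's $342,000, which sets the uniform price.
I wins → is paid $342,000.

I is paid $342,000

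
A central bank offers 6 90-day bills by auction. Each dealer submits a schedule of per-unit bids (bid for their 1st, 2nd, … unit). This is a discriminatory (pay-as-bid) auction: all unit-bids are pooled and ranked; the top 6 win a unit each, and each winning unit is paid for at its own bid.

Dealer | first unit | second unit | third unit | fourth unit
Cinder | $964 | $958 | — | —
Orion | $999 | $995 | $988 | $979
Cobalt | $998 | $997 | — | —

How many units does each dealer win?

Merging the schedules and taking the best 6: 999 (Orion-1), 998 (Cobalt-1), 997 (Cobalt-2), 995 (Orion-2), 988 (Orion-3), 979 (Orion-4)
Next rejected bid: $964 (not a price — pay-as-bid).
Allocation: Cobalt 2, Orion 4.

Cobalt 2, Orion 4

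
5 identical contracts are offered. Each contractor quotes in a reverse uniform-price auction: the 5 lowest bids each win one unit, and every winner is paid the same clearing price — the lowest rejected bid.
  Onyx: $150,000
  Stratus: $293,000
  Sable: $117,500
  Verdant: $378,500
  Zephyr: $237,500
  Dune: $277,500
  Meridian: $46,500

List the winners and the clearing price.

Meridian, Sable, Onyx, Zephyr, Dune; each is paid $293,000

Ordering the bids: 46,500 (Meridian), 117,500 (Sable), 150,000 (Onyx), 237,500 (Zephyr), 277,500 (Dune), 293,000 (Stratus), 378,500 (Verdant)
Winners (5 units): Meridian, Sable, Onyx, Zephyr, Dune.
Lowest unsuccessful bid: $293,000 → clearing price.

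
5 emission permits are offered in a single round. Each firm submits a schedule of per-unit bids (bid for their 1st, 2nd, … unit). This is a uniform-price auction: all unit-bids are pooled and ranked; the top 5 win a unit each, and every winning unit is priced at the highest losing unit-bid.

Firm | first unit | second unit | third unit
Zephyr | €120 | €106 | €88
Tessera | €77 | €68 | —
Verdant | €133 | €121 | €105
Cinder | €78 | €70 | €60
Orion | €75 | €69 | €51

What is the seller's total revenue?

Total revenue: €440

Merging the schedules and taking the best 5: 133 (Verdant-1), 121 (Verdant-2), 120 (Zephyr-1), 106 (Zephyr-2), 105 (Verdant-3)
The (k+1)-th unit-bid is €88.
Allocation: Verdant 3, Zephyr 2. Every unit priced at €88.
Revenue = 5 × 88 = €440.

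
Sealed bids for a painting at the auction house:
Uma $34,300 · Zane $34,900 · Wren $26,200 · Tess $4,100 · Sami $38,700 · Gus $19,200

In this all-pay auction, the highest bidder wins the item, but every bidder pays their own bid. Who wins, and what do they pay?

Bids ranked: 38,700 (Sami) > 34,900 (Zane) > 34,300 (Uma) > 26,200 (Wren) > 19,200 (Gus) > 4,100 (Tess)
Sami is highest and takes the item; every bidder forfeits their bid.

Sami pays $38,700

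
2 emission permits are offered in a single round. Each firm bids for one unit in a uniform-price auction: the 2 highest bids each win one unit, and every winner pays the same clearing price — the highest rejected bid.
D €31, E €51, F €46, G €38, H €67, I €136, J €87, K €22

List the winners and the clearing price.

I, J; each pays €67

Ordering the bids: 136 (I), 87 (J), 67 (H), 51 (E), …
Top 2: I, J.
Clearing price = highest rejected bid = €67.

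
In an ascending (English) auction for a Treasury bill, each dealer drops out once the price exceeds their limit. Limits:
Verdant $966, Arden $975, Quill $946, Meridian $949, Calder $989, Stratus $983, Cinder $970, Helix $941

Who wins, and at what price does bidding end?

Calder wins at $983

Sorting limits: 989 (Calder) > 983 (Stratus) > 975 (Arden) > 970 (Cinder) > 966 (Verdant) > 949 (Meridian) > …
Once the price passes $983, only Calder is left; the hammer falls at Stratus's limit of $983.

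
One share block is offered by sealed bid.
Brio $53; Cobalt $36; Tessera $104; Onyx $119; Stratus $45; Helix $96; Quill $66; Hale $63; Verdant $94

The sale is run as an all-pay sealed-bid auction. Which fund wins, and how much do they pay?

Bids ranked: 119 (Onyx) > 104 (Tessera) > 96 (Helix) > 94 (Verdant) > 66 (Quill) > 63 (Hale) > …
Onyx wins with the top bid; all bids are sunk regardless.

Onyx pays $119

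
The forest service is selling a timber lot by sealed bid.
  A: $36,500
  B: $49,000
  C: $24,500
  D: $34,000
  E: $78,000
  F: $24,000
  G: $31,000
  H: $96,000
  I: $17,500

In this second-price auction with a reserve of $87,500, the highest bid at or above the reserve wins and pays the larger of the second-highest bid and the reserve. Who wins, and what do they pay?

Rule: the highest bid at or above the reserve wins and pays the larger of the second-highest bid and the reserve.
Bids ranked: 96,000 (H) > 78,000 (E) > 49,000 (B) > 36,500 (A) > 34,000 (D) > 31,000 (G) > …
Highest eligible bid: H at $96,000.
max(second-highest $78,000, reserve $87,500) = $87,500.

H pays $87,500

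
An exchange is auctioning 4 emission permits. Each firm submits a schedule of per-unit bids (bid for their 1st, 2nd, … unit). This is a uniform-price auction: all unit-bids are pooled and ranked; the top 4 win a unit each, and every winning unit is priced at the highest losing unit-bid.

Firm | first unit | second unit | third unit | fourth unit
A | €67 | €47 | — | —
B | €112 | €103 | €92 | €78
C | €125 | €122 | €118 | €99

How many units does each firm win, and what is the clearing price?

Pooled unit-bids ranked (top 4): 125 (C-1), 122 (C-2), 118 (C-3), 112 (B-1)
The (k+1)-th unit-bid is €103.
Allocation: B 1, C 3.

B 1, C 3; clearing price €103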